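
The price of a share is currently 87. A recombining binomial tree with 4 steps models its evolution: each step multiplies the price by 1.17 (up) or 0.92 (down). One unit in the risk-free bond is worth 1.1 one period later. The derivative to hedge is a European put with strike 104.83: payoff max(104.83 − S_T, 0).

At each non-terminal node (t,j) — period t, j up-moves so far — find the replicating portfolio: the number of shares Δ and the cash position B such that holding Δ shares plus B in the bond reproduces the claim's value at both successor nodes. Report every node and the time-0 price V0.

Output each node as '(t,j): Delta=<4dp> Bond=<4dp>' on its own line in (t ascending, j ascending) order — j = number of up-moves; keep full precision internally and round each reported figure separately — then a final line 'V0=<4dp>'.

Risk-neutral probability p* = (R−d)/(u−d) = (1.1−0.92)/(1.17−0.92) = 0.7200.
Terminal values V(4,·): V(4,0)=42.5038, V(4,1)=25.5673, V(4,2)=4.0286, V(4,3)=0.0000, V(4,4)=0.0000
Node (3,0) S=67.7459: V=(p*·25.5673+(1−p*)·42.5038)/1.1=27.5541; Δ=(25.5673−42.5038)/(79.2627−62.3262)=-1.0000; B=V−Δ·S=95.3000
Node (3,1) S=86.1551: V=(p*·4.0286+(1−p*)·25.5673)/1.1=9.1449; Δ=(4.0286−25.5673)/(100.8014−79.2627)=-1.0000; B=V−Δ·S=95.3000
Node (3,2) S=109.5668: V=(p*·0.0000+(1−p*)·4.0286)/1.1=1.0255; Δ=(0.0000−4.0286)/(128.1931−100.8014)=-0.1471; B=V−Δ·S=17.1398
Node (3,3) S=139.3403: V=(p*·0.0000+(1−p*)·0.0000)/1.1=0.0000; Δ=(0.0000−0.0000)/(163.0282−128.1931)=0.0000; B=V−Δ·S=0.0000
Node (2,0) S=73.6368: V=(p*·9.1449+(1−p*)·27.5541)/1.1=12.9996; Δ=(9.1449−27.5541)/(86.1551−67.7459)=-1.0000; B=V−Δ·S=86.6364
Node (2,1) S=93.6468: V=(p*·1.0255+(1−p*)·9.1449)/1.1=2.9990; Δ=(1.0255−9.1449)/(109.5668−86.1551)=-0.3468; B=V−Δ·S=35.4770
Node (2,2) S=119.0943: V=(p*·0.0000+(1−p*)·1.0255)/1.1=0.2610; Δ=(0.0000−1.0255)/(139.3403−109.5668)=-0.0344; B=V−Δ·S=4.3629
Node (1,0) S=80.0400: V=(p*·2.9990+(1−p*)·12.9996)/1.1=5.2720; Δ=(2.9990−12.9996)/(93.6468−73.6368)=-0.4998; B=V−Δ·S=45.2742
Node (1,1) S=101.7900: V=(p*·0.2610+(1−p*)·2.9990)/1.1=0.9342; Δ=(0.2610−2.9990)/(119.0943−93.6468)=-0.1076; B=V−Δ·S=11.8862
Node (0,0) S=87.0000: V=(p*·0.9342+(1−p*)·5.2720)/1.1=1.9535; Δ=(0.9342−5.2720)/(101.7900−80.0400)=-0.1994; B=V−Δ·S=19.3044
Check: Δ(0,0)·S0 + B(0,0) = 1.9535 = V0.

(0,0): Delta=-0.1994 Bond=19.3044
(1,0): Delta=-0.4998 Bond=45.2742
(1,1): Delta=-0.1076 Bond=11.8862
(2,0): Delta=-1.0000 Bond=86.6364
(2,1): Delta=-0.3468 Bond=35.4770
(2,2): Delta=-0.0344 Bond=4.3629
(3,0): Delta=-1.0000 Bond=95.3000
(3,1): Delta=-1.0000 Bond=95.3000
(3,2): Delta=-0.1471 Bond=17.1398
(3,3): Delta=0.0000 Bond=0.0000
V0=1.9535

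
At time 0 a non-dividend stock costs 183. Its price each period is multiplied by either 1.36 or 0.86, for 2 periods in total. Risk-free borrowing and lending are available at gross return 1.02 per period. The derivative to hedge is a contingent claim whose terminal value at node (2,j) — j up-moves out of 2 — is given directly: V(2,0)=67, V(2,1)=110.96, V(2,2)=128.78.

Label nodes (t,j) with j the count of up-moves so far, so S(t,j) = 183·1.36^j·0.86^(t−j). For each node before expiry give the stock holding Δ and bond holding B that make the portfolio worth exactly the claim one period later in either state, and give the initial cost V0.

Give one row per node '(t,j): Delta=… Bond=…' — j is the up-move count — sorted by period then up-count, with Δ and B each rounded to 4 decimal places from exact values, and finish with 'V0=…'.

No-arbitrage ⇒ martingale measure with p* = (R−d)/(u−d) = 0.3200.
Terminal payoffs: V(2,0)=67.0000, V(2,1)=110.9600, V(2,2)=128.7800
(1,0): S=157.3800. Δ = (V_up−V_dn)/(S_up−S_dn) = (110.9600−67.0000)/(214.0368−135.3468) = 0.5586. V = [p*·110.9600 + (1−p*)·67.0000]/1.02 = 79.4776. B = V − Δ·S = -8.4424.
(1,1): S=248.8800. Δ = (V_up−V_dn)/(S_up−S_dn) = (128.7800−110.9600)/(338.4768−214.0368) = 0.1432. V = [p*·128.7800 + (1−p*)·110.9600]/1.02 = 114.3749. B = V − Δ·S = 78.7349.
(0,0): S=183.0000. Δ = (V_up−V_dn)/(S_up−S_dn) = (114.3749−79.4776)/(248.8800−157.3800) = 0.3814. V = [p*·114.3749 + (1−p*)·79.4776]/1.02 = 88.8674. B = V − Δ·S = 19.0729.
Check: Δ(0,0)·S0 + B(0,0) = 88.8674 = V0.

(0,0): Delta=0.3814 Bond=19.0729
(1,0): Delta=0.5586 Bond=-8.4424
(1,1): Delta=0.1432 Bond=78.7349
V0=88.8674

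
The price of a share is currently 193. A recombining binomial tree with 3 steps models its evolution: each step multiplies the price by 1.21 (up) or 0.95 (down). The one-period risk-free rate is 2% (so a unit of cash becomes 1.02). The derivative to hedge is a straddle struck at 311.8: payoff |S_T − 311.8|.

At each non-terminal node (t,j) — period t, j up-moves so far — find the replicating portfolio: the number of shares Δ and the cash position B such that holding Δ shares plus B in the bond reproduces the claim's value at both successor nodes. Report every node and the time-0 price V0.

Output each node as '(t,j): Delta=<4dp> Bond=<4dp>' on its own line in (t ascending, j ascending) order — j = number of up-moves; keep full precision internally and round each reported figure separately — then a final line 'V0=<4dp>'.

(0,0): Delta=-0.9164 Bond=278.7861
(1,0): Delta=-1.0000 Bond=299.6924
(1,1): Delta=-0.7382 Bond=242.7503
(2,0): Delta=-1.0000 Bond=305.6863
(2,1): Delta=-1.0000 Bond=305.6863
(2,2): Delta=-0.1803 Bond=89.9569
V0=101.9236

Risk-neutral probability p* = (R−d)/(u−d) = (1.02−0.95)/(1.21−0.95) = 0.2692.
Payoff layer (t=3): V(3,0)=146.3266, V(3,1)=101.0392, V(3,2)=43.3573, V(3,3)=30.1113
  t=2,j=0: stock 174.1825 → up 210.7608 (V=101.0392), down 165.4734 (V=146.3266). Price 131.5038; hedge Δ=-1.0000, bond B=305.6863.
  t=2,j=1: stock 221.8535 → up 268.4427 (V=43.3573), down 210.7608 (V=101.0392). Price 83.8328; hedge Δ=-1.0000, bond B=305.6863.
  t=2,j=2: stock 282.5713 → up 341.9113 (V=30.1113), down 268.4427 (V=43.3573). Price 39.0108; hedge Δ=-0.1803, bond B=89.9569.
  t=1,j=0: stock 183.3500 → up 221.8535 (V=83.8328), down 174.1825 (V=131.5038). Price 116.3424; hedge Δ=-1.0000, bond B=299.6924.
  t=1,j=1: stock 233.5300 → up 282.5713 (V=39.0108), down 221.8535 (V=83.8328). Price 70.3582; hedge Δ=-0.7382, bond B=242.7503.
  t=0,j=0: stock 193.0000 → up 233.5300 (V=70.3582), down 183.3500 (V=116.3424). Price 101.9236; hedge Δ=-0.9164, bond B=278.7861.
Check: Δ(0,0)·S0 + B(0,0) = 101.9236 = V0.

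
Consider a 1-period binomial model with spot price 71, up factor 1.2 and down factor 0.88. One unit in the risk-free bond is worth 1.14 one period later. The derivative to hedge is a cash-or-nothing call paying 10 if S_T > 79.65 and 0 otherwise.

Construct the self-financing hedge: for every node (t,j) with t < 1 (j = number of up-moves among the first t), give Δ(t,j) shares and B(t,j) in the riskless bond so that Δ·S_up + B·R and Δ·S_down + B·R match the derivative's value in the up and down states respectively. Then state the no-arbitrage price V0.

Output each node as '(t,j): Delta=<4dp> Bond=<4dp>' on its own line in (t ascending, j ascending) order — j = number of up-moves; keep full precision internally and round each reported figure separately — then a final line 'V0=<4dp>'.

No-arbitrage ⇒ martingale measure with p* = (R−d)/(u−d) = 0.8125.
Payoff layer (t=1): V(1,0)=0.0000, V(1,1)=10.0000
  t=0,j=0: stock 71.0000 → up 85.2000 (V=10.0000), down 62.4800 (V=0.0000). Price 7.1272; hedge Δ=0.4401, bond B=-24.1228.
The time-0 hedge costs 7.1272, which is the no-arbitrage price.

(0,0): Delta=0.4401 Bond=-24.1228
V0=7.1272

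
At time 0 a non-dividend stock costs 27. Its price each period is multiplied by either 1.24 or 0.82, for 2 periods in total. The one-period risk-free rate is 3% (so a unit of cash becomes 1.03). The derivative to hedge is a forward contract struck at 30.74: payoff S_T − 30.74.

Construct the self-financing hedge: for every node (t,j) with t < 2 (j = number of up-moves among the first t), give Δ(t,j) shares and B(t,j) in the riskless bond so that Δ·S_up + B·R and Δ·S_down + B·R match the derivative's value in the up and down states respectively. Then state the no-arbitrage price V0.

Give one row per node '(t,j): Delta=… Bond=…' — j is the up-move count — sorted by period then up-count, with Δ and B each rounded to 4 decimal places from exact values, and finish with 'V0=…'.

(0,0): Delta=1.0000 Bond=-28.9754
(1,0): Delta=1.0000 Bond=-29.8447
(1,1): Delta=1.0000 Bond=-29.8447
V0=-1.9754

Under the risk-neutral measure, an up-move has probability p* = (R−d)/(u−d) = 0.5000 and values discount at R = 1.03.
At expiry t=2: V(2,0)=-12.5852, V(2,1)=-3.2864, V(2,2)=10.7752
Node (1,0) S=22.1400: V=(p*·-3.2864+(1−p*)·-12.5852)/1.03=-7.7047; Δ=(-3.2864−-12.5852)/(27.4536−18.1548)=1.0000; B=V−Δ·S=-29.8447
Node (1,1) S=33.4800: V=(p*·10.7752+(1−p*)·-3.2864)/1.03=3.6353; Δ=(10.7752−-3.2864)/(41.5152−27.4536)=1.0000; B=V−Δ·S=-29.8447
Node (0,0) S=27.0000: V=(p*·3.6353+(1−p*)·-7.7047)/1.03=-1.9754; Δ=(3.6353−-7.7047)/(33.4800−22.1400)=1.0000; B=V−Δ·S=-28.9754
Check: Δ(0,0)·S0 + B(0,0) = -1.9754 = V0.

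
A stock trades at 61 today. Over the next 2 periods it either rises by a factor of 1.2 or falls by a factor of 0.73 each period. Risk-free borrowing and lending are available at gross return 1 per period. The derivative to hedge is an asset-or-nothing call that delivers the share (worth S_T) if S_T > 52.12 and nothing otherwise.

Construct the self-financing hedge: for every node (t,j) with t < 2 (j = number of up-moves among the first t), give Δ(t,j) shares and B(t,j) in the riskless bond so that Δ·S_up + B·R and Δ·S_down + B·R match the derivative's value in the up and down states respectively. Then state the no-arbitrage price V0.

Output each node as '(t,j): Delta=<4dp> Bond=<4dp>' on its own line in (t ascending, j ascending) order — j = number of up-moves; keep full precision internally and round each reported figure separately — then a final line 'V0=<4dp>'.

(0,0): Delta=1.4825 Bond=-35.3176
(1,0): Delta=2.5532 Bond=-82.9963
(1,1): Delta=1.0000 Bond=0.0000
V0=55.1137

The replicating-portfolio and risk-neutral prices coincide; use p* = (1−0.73)/(1.2−0.73) = 0.5745 for the latter.
Payoff layer (t=2): V(2,0)=0.0000, V(2,1)=53.4360, V(2,2)=87.8400
  t=1,j=0: stock 44.5300 → up 53.4360 (V=53.4360), down 32.5069 (V=0.0000). Price 30.6973; hedge Δ=2.5532, bond B=-82.9963.
  t=1,j=1: stock 73.2000 → up 87.8400 (V=87.8400), down 53.4360 (V=53.4360). Price 73.2000; hedge Δ=1.0000, bond B=0.0000.
  t=0,j=0: stock 61.0000 → up 73.2000 (V=73.2000), down 44.5300 (V=30.6973). Price 55.1137; hedge Δ=1.4825, bond B=-35.3176.
Self-financing check: at every node Δ·S+B equals the discounted successor values.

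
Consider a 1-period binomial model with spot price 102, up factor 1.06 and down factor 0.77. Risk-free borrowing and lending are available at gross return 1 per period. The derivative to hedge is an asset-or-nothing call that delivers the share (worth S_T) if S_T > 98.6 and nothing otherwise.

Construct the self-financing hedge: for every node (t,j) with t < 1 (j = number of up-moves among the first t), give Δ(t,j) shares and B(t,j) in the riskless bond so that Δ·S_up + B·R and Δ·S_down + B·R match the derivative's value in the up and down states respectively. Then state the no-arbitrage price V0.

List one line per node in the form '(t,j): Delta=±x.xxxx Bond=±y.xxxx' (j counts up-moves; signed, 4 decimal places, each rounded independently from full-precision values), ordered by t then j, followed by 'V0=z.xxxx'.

The replicating-portfolio and risk-neutral prices coincide; use p* = (1−0.77)/(1.06−0.77) = 0.7931 for the latter.
Terminal values V(1,·): V(1,0)=0.0000, V(1,1)=108.1200
  t=0,j=0: stock 102.0000 → up 108.1200 (V=108.1200), down 78.5400 (V=0.0000). Price 85.7503; hedge Δ=3.6552, bond B=-287.0772.
Self-financing check: at every node Δ·S+B equals the discounted successor values.

(0,0): Delta=3.6552 Bond=-287.0772
V0=85.7503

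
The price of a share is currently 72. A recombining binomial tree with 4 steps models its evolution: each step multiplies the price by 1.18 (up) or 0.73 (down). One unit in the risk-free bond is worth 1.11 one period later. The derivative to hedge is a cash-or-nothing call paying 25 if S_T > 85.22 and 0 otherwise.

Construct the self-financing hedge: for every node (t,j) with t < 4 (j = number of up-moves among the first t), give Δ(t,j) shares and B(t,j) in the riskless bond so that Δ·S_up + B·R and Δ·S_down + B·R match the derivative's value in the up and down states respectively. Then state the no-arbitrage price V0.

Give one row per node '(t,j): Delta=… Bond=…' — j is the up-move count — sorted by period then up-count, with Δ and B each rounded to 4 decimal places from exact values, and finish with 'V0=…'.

(0,0): Delta=0.1877 Bond=1.0265
(1,0): Delta=0.6117 Bond=-21.1458
(1,1): Delta=0.1394 Bond=5.2445
(2,0): Delta=0.0000 Bond=0.0000
(2,1): Delta=0.6815 Bond=-27.7956
(2,2): Delta=0.0777 Bond=12.0140
(3,0): Delta=0.0000 Bond=0.0000
(3,1): Delta=0.0000 Bond=0.0000
(3,2): Delta=0.7591 Bond=-36.5365
(3,3): Delta=0.0000 Bond=22.5225
V0=14.5443

Since d<R<u, set p* = (R−d)/(u−d) = 0.8444; price each node as the discounted p*-expectation of its children.
At expiry t=4: V(4,0)=0.0000, V(4,1)=0.0000, V(4,2)=0.0000, V(4,3)=25.0000, V(4,4)=25.0000
  t=3,j=0: stock 28.0092 → up 33.0509 (V=0.0000), down 20.4467 (V=0.0000). Price 0.0000; hedge Δ=0.0000, bond B=0.0000.
  t=3,j=1: stock 45.2752 → up 53.4247 (V=0.0000), down 33.0509 (V=0.0000). Price 0.0000; hedge Δ=0.0000, bond B=0.0000.
  t=3,j=2: stock 73.1845 → up 86.3578 (V=25.0000), down 53.4247 (V=0.0000). Price 19.0190; hedge Δ=0.7591, bond B=-36.5365.
  t=3,j=3: stock 118.2983 → up 139.5920 (V=25.0000), down 86.3578 (V=25.0000). Price 22.5225; hedge Δ=0.0000, bond B=22.5225.
  t=2,j=0: stock 38.3688 → up 45.2752 (V=0.0000), down 28.0092 (V=0.0000). Price 0.0000; hedge Δ=0.0000, bond B=0.0000.
  t=2,j=1: stock 62.0208 → up 73.1845 (V=19.0190), down 45.2752 (V=0.0000). Price 14.4689; hedge Δ=0.6815, bond B=-27.7956.
  t=2,j=2: stock 100.2528 → up 118.2983 (V=22.5225), down 73.1845 (V=19.0190). Price 19.7996; hedge Δ=0.0777, bond B=12.0140.
  t=1,j=0: stock 52.5600 → up 62.0208 (V=14.4689), down 38.3688 (V=0.0000). Price 11.0074; hedge Δ=0.6117, bond B=-21.1458.
  t=1,j=1: stock 84.9600 → up 100.2528 (V=19.7996), down 62.0208 (V=14.4689). Price 17.0904; hedge Δ=0.1394, bond B=5.2445.
  t=0,j=0: stock 72.0000 → up 84.9600 (V=17.0904), down 52.5600 (V=11.0074). Price 14.5443; hedge Δ=0.1877, bond B=1.0265.
Self-financing check: at every node Δ·S+B equals the discounted successor values.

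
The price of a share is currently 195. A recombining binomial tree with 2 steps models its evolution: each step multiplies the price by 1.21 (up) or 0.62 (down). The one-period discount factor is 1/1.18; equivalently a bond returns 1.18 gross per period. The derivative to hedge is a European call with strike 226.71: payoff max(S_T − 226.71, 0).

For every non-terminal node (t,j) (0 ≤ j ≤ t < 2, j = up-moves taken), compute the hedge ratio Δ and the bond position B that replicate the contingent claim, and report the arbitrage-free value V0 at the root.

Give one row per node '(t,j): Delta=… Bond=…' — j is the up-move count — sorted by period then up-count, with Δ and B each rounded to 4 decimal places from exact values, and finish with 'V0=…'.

(0,0): Delta=0.4110 Bond=-42.1125
(1,0): Delta=0.0000 Bond=0.0000
(1,1): Delta=0.4223 Bond=-52.3549
V0=38.0371

Under the risk-neutral measure, an up-move has probability p* = (R−d)/(u−d) = 0.9492 and values discount at R = 1.18.
At expiry t=2: V(2,0)=0.0000, V(2,1)=0.0000, V(2,2)=58.7895
Node (1,0) S=120.9000: V=(p*·0.0000+(1−p*)·0.0000)/1.18=0.0000; Δ=(0.0000−0.0000)/(146.2890−74.9580)=0.0000; B=V−Δ·S=0.0000
Node (1,1) S=235.9500: V=(p*·58.7895+(1−p*)·0.0000)/1.18=47.2883; Δ=(58.7895−0.0000)/(285.4995−146.2890)=0.4223; B=V−Δ·S=-52.3549
Node (0,0) S=195.0000: V=(p*·47.2883+(1−p*)·0.0000)/1.18=38.0371; Δ=(47.2883−0.0000)/(235.9500−120.9000)=0.4110; B=V−Δ·S=-42.1125
Check: Δ(0,0)·S0 + B(0,0) = 38.0371 = V0.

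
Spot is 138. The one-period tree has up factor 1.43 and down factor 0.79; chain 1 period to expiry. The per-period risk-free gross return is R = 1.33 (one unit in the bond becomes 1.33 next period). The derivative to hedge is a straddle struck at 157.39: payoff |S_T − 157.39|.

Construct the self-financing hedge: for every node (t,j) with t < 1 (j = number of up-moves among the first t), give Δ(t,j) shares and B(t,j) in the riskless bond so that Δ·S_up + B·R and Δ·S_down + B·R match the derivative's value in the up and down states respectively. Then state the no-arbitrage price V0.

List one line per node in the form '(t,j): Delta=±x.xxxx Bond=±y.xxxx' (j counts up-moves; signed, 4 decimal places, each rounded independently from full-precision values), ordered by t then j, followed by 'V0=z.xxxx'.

(0,0): Delta=-0.0953 Bond=44.1830
V0=31.0268

No-arbitrage ⇒ martingale measure with p* = (R−d)/(u−d) = 0.8438.
Terminal payoffs: V(1,0)=48.3700, V(1,1)=39.9500
Node (0,0) S=138.0000: V=(p*·39.9500+(1−p*)·48.3700)/1.33=31.0268; Δ=(39.9500−48.3700)/(197.3400−109.0200)=-0.0953; B=V−Δ·S=44.1830
The time-0 hedge costs 31.0268, which is the no-arbitrage price.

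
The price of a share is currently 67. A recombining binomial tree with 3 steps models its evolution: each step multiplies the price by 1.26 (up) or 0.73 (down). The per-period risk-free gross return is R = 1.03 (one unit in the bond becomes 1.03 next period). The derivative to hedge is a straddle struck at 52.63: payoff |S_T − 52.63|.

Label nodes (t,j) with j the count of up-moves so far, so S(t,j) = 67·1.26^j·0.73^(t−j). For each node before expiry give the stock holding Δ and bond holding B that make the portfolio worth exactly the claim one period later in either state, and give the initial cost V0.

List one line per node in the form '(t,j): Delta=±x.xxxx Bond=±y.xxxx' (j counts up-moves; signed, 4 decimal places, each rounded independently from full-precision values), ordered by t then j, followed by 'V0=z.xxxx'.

Risk-neutral probability p* = (R−d)/(u−d) = (1.03−0.73)/(1.26−0.73) = 0.5660.
At expiry t=3: V(3,0)=26.5659, V(3,1)=7.6426, V(3,2)=25.0195, V(3,3)=81.3952
(2,0): S=35.7043. Δ = (V_up−V_dn)/(S_up−S_dn) = (7.6426−26.5659)/(44.9874−26.0641) = -1.0000. V = [p*·7.6426 + (1−p*)·26.5659]/1.03 = 15.3928. B = V − Δ·S = 51.0971.
(2,1): S=61.6266. Δ = (V_up−V_dn)/(S_up−S_dn) = (25.0195−7.6426)/(77.6495−44.9874) = 0.5320. V = [p*·25.0195 + (1−p*)·7.6426]/1.03 = 16.9695. B = V − Δ·S = -15.8172.
(2,2): S=106.3692. Δ = (V_up−V_dn)/(S_up−S_dn) = (81.3952−25.0195)/(134.0252−77.6495) = 1.0000. V = [p*·81.3952 + (1−p*)·25.0195]/1.03 = 55.2721. B = V − Δ·S = -51.0971.
(1,0): S=48.9100. Δ = (V_up−V_dn)/(S_up−S_dn) = (16.9695−15.3928)/(61.6266−35.7043) = 0.0608. V = [p*·16.9695 + (1−p*)·15.3928]/1.03 = 15.8109. B = V − Δ·S = 12.8360.
(1,1): S=84.4200. Δ = (V_up−V_dn)/(S_up−S_dn) = (55.2721−16.9695)/(106.3692−61.6266) = 0.8561. V = [p*·55.2721 + (1−p*)·16.9695]/1.03 = 37.5245. B = V − Δ·S = -34.7446.
(0,0): S=67.0000. Δ = (V_up−V_dn)/(S_up−S_dn) = (37.5245−15.8109)/(84.4200−48.9100) = 0.6115. V = [p*·37.5245 + (1−p*)·15.8109]/1.03 = 27.2831. B = V − Δ·S = -13.6858.
The time-0 hedge costs 27.2831, which is the no-arbitrage price.

(0,0): Delta=0.6115 Bond=-13.6858
(1,0): Delta=0.0608 Bond=12.8360
(1,1): Delta=0.8561 Bond=-34.7446
(2,0): Delta=-1.0000 Bond=51.0971
(2,1): Delta=0.5320 Bond=-15.8172
(2,2): Delta=1.0000 Bond=-51.0971
V0=27.2831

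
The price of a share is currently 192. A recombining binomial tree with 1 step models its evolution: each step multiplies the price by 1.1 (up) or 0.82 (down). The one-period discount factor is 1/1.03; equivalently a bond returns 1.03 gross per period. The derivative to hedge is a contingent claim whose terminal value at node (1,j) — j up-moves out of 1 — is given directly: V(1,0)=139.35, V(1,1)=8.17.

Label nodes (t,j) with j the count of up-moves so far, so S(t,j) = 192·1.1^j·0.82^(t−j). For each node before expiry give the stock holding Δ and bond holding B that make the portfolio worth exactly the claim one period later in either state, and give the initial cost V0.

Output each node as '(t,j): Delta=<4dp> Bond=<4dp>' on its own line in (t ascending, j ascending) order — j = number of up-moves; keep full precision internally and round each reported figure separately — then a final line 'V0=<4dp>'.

Since d<R<u, set p* = (R−d)/(u−d) = 0.7500; price each node as the discounted p*-expectation of its children.
Terminal payoffs: V(1,0)=139.3500, V(1,1)=8.1700
(0,0): S=192.0000. Δ = (V_up−V_dn)/(S_up−S_dn) = (8.1700−139.3500)/(211.2000−157.4400) = -2.4401. V = [p*·8.1700 + (1−p*)·139.3500]/1.03 = 39.7718. B = V − Δ·S = 508.2718.
Root portfolio cost Δ·192+B reproduces V0=39.7718.

(0,0): Delta=-2.4401 Bond=508.2718
V0=39.7718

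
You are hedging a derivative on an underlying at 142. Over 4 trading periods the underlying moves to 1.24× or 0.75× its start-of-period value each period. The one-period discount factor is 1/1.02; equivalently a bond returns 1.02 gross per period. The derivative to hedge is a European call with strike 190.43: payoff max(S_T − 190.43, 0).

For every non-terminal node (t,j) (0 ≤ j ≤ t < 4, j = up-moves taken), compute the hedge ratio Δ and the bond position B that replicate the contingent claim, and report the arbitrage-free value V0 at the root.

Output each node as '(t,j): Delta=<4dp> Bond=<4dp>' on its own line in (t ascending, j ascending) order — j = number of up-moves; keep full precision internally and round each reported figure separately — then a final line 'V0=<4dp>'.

(0,0): Delta=0.3705 Bond=-36.7344
(1,0): Delta=0.0706 Bond=-5.5290
(1,1): Delta=0.5183 Bond=-63.4944
(2,0): Delta=0.0000 Bond=0.0000
(2,1): Delta=0.1054 Bond=-10.2348
(2,2): Delta=0.7218 Bond=-109.1957
(3,0): Delta=0.0000 Bond=0.0000
(3,1): Delta=0.0000 Bond=0.0000
(3,2): Delta=0.1573 Bond=-18.9458
(3,3): Delta=1.0000 Bond=-186.6961
V0=15.8783

The replicating-portfolio and risk-neutral prices coincide; use p* = (1.02−0.75)/(1.24−0.75) = 0.5510 for the latter.
Payoff layer (t=4): V(4,0)=0.0000, V(4,1)=0.0000, V(4,2)=0.0000, V(4,3)=12.6255, V(4,4)=145.2884
  t=3,j=0: stock 59.9062 → up 74.2837 (V=0.0000), down 44.9297 (V=0.0000). Price 0.0000; hedge Δ=0.0000, bond B=0.0000.
  t=3,j=1: stock 99.0450 → up 122.8158 (V=0.0000), down 74.2837 (V=0.0000). Price 0.0000; hedge Δ=0.0000, bond B=0.0000.
  t=3,j=2: stock 163.7544 → up 203.0555 (V=12.6255), down 122.8158 (V=0.0000). Price 6.8205; hedge Δ=0.1573, bond B=-18.9458.
  t=3,j=3: stock 270.7406 → up 335.7184 (V=145.2884), down 203.0555 (V=12.6255). Price 84.0445; hedge Δ=1.0000, bond B=-186.6961.
  t=2,j=0: stock 79.8750 → up 99.0450 (V=0.0000), down 59.9062 (V=0.0000). Price 0.0000; hedge Δ=0.0000, bond B=0.0000.
  t=2,j=1: stock 132.0600 → up 163.7544 (V=6.8205), down 99.0450 (V=0.0000). Price 3.6845; hedge Δ=0.1054, bond B=-10.2348.
  t=2,j=2: stock 218.3392 → up 270.7406 (V=84.0445), down 163.7544 (V=6.8205). Price 48.4044; hedge Δ=0.7218, bond B=-109.1957.
  t=1,j=0: stock 106.5000 → up 132.0600 (V=3.6845), down 79.8750 (V=0.0000). Price 1.9904; hedge Δ=0.0706, bond B=-5.5290.
  t=1,j=1: stock 176.0800 → up 218.3392 (V=48.4044), down 132.0600 (V=3.6845). Price 27.7707; hedge Δ=0.5183, bond B=-63.4944.
  t=0,j=0: stock 142.0000 → up 176.0800 (V=27.7707), down 106.5000 (V=1.9904). Price 15.8783; hedge Δ=0.3705, bond B=-36.7344.
Root portfolio cost Δ·142+B reproduces V0=15.8783.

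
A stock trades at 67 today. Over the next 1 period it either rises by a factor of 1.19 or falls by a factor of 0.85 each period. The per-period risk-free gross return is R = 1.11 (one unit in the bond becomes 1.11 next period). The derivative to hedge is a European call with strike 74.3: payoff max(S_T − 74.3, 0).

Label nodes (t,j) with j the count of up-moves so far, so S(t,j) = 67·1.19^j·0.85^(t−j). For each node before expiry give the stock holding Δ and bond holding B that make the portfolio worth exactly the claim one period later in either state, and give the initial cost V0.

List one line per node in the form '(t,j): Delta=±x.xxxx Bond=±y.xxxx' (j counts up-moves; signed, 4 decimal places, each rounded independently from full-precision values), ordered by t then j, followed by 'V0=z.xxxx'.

Since d<R<u, set p* = (R−d)/(u−d) = 0.7647; price each node as the discounted p*-expectation of its children.
Payoff layer (t=1): V(1,0)=0.0000, V(1,1)=5.4300
Node (0,0) S=67.0000: V=(p*·5.4300+(1−p*)·0.0000)/1.11=3.7409; Δ=(5.4300−0.0000)/(79.7300−56.9500)=0.2384; B=V−Δ·S=-12.2297
The time-0 hedge costs 3.7409, which is the no-arbitrage price.

(0,0): Delta=0.2384 Bond=-12.2297
V0=3.7409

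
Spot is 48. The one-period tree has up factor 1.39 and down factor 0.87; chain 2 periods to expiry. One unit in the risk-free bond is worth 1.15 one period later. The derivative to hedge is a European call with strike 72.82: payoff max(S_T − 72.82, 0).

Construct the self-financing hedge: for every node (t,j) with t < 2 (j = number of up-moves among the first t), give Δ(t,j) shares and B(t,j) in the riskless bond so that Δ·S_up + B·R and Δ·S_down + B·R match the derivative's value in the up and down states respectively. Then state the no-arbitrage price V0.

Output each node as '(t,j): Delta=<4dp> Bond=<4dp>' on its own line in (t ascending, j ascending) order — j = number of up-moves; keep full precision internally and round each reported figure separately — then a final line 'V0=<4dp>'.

No-arbitrage ⇒ martingale measure with p* = (R−d)/(u−d) = 0.5385.
At expiry t=2: V(2,0)=0.0000, V(2,1)=0.0000, V(2,2)=19.9208
(1,0): S=41.7600. Δ = (V_up−V_dn)/(S_up−S_dn) = (0.0000−0.0000)/(58.0464−36.3312) = 0.0000. V = [p*·0.0000 + (1−p*)·0.0000]/1.15 = 0.0000. B = V − Δ·S = 0.0000.
(1,1): S=66.7200. Δ = (V_up−V_dn)/(S_up−S_dn) = (19.9208−0.0000)/(92.7408−58.0464) = 0.5742. V = [p*·19.9208 + (1−p*)·0.0000]/1.15 = 9.3275. B = V − Δ·S = -28.9818.
(0,0): S=48.0000. Δ = (V_up−V_dn)/(S_up−S_dn) = (9.3275−0.0000)/(66.7200−41.7600) = 0.3737. V = [p*·9.3275 + (1−p*)·0.0000]/1.15 = 4.3674. B = V − Δ·S = -13.5701.
Each (Δ,B) replicates both successor values, so the strategy is self-financing and V0 is arbitrage-free.

(0,0): Delta=0.3737 Bond=-13.5701
(1,0): Delta=0.0000 Bond=0.0000
(1,1): Delta=0.5742 Bond=-28.9818
V0=4.3674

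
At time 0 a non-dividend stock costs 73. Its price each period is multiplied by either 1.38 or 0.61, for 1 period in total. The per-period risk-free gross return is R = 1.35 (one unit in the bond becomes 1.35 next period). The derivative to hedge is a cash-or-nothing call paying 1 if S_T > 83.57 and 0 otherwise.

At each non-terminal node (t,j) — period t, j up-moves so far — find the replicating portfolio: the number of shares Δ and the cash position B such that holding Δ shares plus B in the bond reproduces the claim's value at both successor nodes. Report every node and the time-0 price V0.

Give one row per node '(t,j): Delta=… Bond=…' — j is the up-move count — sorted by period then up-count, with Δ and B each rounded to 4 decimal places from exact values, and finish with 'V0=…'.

The replicating-portfolio and risk-neutral prices coincide; use p* = (1.35−0.61)/(1.38−0.61) = 0.9610 for the latter.
Payoff layer (t=1): V(1,0)=0.0000, V(1,1)=1.0000
(0,0): S=73.0000. Δ = (V_up−V_dn)/(S_up−S_dn) = (1.0000−0.0000)/(100.7400−44.5300) = 0.0178. V = [p*·1.0000 + (1−p*)·0.0000]/1.35 = 0.7119. B = V − Δ·S = -0.5868.
Root portfolio cost Δ·73+B reproduces V0=0.7119.

(0,0): Delta=0.0178 Bond=-0.5868
V0=0.7119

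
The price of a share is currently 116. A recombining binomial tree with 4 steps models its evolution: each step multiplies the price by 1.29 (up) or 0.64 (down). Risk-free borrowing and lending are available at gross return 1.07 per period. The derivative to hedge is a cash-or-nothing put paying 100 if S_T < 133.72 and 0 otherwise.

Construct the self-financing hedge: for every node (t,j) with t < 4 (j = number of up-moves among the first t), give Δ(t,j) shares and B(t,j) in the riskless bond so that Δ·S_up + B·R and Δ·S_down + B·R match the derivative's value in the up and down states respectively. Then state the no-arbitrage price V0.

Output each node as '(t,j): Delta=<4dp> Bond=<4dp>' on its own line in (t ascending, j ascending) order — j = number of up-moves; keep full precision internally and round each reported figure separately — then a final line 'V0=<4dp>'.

Under the risk-neutral measure, an up-move has probability p* = (R−d)/(u−d) = 0.6615 and values discount at R = 1.07.
Terminal payoffs: V(4,0)=100.0000, V(4,1)=100.0000, V(4,2)=100.0000, V(4,3)=0.0000, V(4,4)=0.0000
(3,0): S=30.4087. Δ = (V_up−V_dn)/(S_up−S_dn) = (100.0000−100.0000)/(39.2272−19.4616) = 0.0000. V = [p*·100.0000 + (1−p*)·100.0000]/1.07 = 93.4579. B = V − Δ·S = 93.4579.
(3,1): S=61.2925. Δ = (V_up−V_dn)/(S_up−S_dn) = (100.0000−100.0000)/(79.0674−39.2272) = 0.0000. V = [p*·100.0000 + (1−p*)·100.0000]/1.07 = 93.4579. B = V − Δ·S = 93.4579.
(3,2): S=123.5428. Δ = (V_up−V_dn)/(S_up−S_dn) = (0.0000−100.0000)/(159.3702−79.0674) = -1.2453. V = [p*·0.0000 + (1−p*)·100.0000]/1.07 = 31.6319. B = V − Δ·S = 185.4781.
(3,3): S=249.0159. Δ = (V_up−V_dn)/(S_up−S_dn) = (0.0000−0.0000)/(321.2305−159.3702) = 0.0000. V = [p*·0.0000 + (1−p*)·0.0000]/1.07 = 0.0000. B = V − Δ·S = 0.0000.
(2,0): S=47.5136. Δ = (V_up−V_dn)/(S_up−S_dn) = (93.4579−93.4579)/(61.2925−30.4087) = 0.0000. V = [p*·93.4579 + (1−p*)·93.4579]/1.07 = 87.3439. B = V − Δ·S = 87.3439.
(2,1): S=95.7696. Δ = (V_up−V_dn)/(S_up−S_dn) = (31.6319−93.4579)/(123.5428−61.2925) = -0.9932. V = [p*·31.6319 + (1−p*)·93.4579]/1.07 = 49.1193. B = V − Δ·S = 144.2363.
(2,2): S=193.0356. Δ = (V_up−V_dn)/(S_up−S_dn) = (0.0000−31.6319)/(249.0159−123.5428) = -0.2521. V = [p*·0.0000 + (1−p*)·31.6319]/1.07 = 10.0058. B = V − Δ·S = 58.6703.
(1,0): S=74.2400. Δ = (V_up−V_dn)/(S_up−S_dn) = (49.1193−87.3439)/(95.7696−47.5136) = -0.7921. V = [p*·49.1193 + (1−p*)·87.3439]/1.07 = 57.9971. B = V − Δ·S = 116.8041.
(1,1): S=149.6400. Δ = (V_up−V_dn)/(S_up−S_dn) = (10.0058−49.1193)/(193.0356−95.7696) = -0.4021. V = [p*·10.0058 + (1−p*)·49.1193]/1.07 = 21.7236. B = V − Δ·S = 81.8982.
(0,0): S=116.0000. Δ = (V_up−V_dn)/(S_up−S_dn) = (21.7236−57.9971)/(149.6400−74.2400) = -0.4811. V = [p*·21.7236 + (1−p*)·57.9971]/1.07 = 31.7764. B = V − Δ·S = 87.5818.
Check: Δ(0,0)·S0 + B(0,0) = 31.7764 = V0.

(0,0): Delta=-0.4811 Bond=87.5818
(1,0): Delta=-0.7921 Bond=116.8041
(1,1): Delta=-0.4021 Bond=81.8982
(2,0): Delta=0.0000 Bond=87.3439
(2,1): Delta=-0.9932 Bond=144.2363
(2,2): Delta=-0.2521 Bond=58.6703
(3,0): Delta=0.0000 Bond=93.4579
(3,1): Delta=0.0000 Bond=93.4579
(3,2): Delta=-1.2453 Bond=185.4781
(3,3): Delta=0.0000 Bond=0.0000
V0=31.7764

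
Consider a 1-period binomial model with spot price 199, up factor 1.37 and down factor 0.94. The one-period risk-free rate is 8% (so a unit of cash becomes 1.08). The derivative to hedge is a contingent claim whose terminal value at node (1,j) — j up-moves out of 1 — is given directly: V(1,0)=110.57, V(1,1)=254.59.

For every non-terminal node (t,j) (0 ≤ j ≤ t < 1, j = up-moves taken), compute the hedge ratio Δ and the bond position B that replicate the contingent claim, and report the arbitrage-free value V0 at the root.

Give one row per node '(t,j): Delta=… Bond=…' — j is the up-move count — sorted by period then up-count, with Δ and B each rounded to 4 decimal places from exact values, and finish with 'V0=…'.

No-arbitrage ⇒ martingale measure with p* = (R−d)/(u−d) = 0.3256.
Terminal payoffs: V(1,0)=110.5700, V(1,1)=254.5900
(0,0): S=199.0000. Δ = (V_up−V_dn)/(S_up−S_dn) = (254.5900−110.5700)/(272.6300−187.0600) = 1.6831. V = [p*·254.5900 + (1−p*)·110.5700]/1.08 = 145.7965. B = V − Δ·S = -189.1337.
Self-financing check: at every node Δ·S+B equals the discounted successor values.

(0,0): Delta=1.6831 Bond=-189.1337
V0=145.7965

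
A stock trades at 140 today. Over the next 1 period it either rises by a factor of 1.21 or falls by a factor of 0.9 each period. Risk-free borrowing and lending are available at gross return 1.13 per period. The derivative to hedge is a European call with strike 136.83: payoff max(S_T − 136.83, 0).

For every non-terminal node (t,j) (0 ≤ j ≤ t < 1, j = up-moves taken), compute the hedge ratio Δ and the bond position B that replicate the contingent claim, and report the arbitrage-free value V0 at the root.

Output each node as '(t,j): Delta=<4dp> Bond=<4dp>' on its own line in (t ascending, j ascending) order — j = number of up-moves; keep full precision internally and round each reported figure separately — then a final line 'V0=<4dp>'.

Since d<R<u, set p* = (R−d)/(u−d) = 0.7419; price each node as the discounted p*-expectation of its children.
Terminal values V(1,·): V(1,0)=0.0000, V(1,1)=32.5700
Node (0,0) S=140.0000: V=(p*·32.5700+(1−p*)·0.0000)/1.13=21.3848; Δ=(32.5700−0.0000)/(169.4000−126.0000)=0.7505; B=V−Δ·S=-83.6797
Self-financing check: at every node Δ·S+B equals the discounted successor values.

(0,0): Delta=0.7505 Bond=-83.6797
V0=21.3848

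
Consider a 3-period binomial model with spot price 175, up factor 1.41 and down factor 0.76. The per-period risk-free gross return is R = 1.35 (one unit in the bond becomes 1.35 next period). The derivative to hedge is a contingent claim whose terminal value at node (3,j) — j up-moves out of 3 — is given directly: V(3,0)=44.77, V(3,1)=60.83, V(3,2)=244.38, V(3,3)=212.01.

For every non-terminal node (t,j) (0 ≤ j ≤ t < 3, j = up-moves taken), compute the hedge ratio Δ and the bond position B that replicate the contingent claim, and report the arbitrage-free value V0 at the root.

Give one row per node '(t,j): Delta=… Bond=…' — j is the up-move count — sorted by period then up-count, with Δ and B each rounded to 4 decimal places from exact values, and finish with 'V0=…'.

The replicating-portfolio and risk-neutral prices coincide; use p* = (1.35−0.76)/(1.41−0.76) = 0.9077 for the latter.
Terminal values V(3,·): V(3,0)=44.7700, V(3,1)=60.8300, V(3,2)=244.3800, V(3,3)=212.0100
(2,0): S=101.0800. Δ = (V_up−V_dn)/(S_up−S_dn) = (60.8300−44.7700)/(142.5228−76.8208) = 0.2444. V = [p*·60.8300 + (1−p*)·44.7700]/1.35 = 43.9611. B = V − Δ·S = 19.2534.
(2,1): S=187.5300. Δ = (V_up−V_dn)/(S_up−S_dn) = (244.3800−60.8300)/(264.4173−142.5228) = 1.5058. V = [p*·244.3800 + (1−p*)·60.8300]/1.35 = 168.4718. B = V − Δ·S = -113.9128.
(2,2): S=347.9175. Δ = (V_up−V_dn)/(S_up−S_dn) = (212.0100−244.3800)/(490.5637−264.4173) = -0.1431. V = [p*·212.0100 + (1−p*)·244.3800]/1.35 = 159.2578. B = V − Δ·S = 209.0578.
(1,0): S=133.0000. Δ = (V_up−V_dn)/(S_up−S_dn) = (168.4718−43.9611)/(187.5300−101.0800) = 1.4403. V = [p*·168.4718 + (1−p*)·43.9611]/1.35 = 116.2804. B = V − Δ·S = -75.2745.
(1,1): S=246.7500. Δ = (V_up−V_dn)/(S_up−S_dn) = (159.2578−168.4718)/(347.9175−187.5300) = -0.0574. V = [p*·159.2578 + (1−p*)·168.4718]/1.35 = 118.5987. B = V − Δ·S = 132.7742.
(0,0): S=175.0000. Δ = (V_up−V_dn)/(S_up−S_dn) = (118.5987−116.2804)/(246.7500−133.0000) = 0.0204. V = [p*·118.5987 + (1−p*)·116.2804]/1.35 = 87.6924. B = V − Δ·S = 84.1257.
Root portfolio cost Δ·175+B reproduces V0=87.6924.

(0,0): Delta=0.0204 Bond=84.1257
(1,0): Delta=1.4403 Bond=-75.2745
(1,1): Delta=-0.0574 Bond=132.7742
(2,0): Delta=0.2444 Bond=19.2534
(2,1): Delta=1.5058 Bond=-113.9128
(2,2): Delta=-0.1431 Bond=209.0578
V0=87.6924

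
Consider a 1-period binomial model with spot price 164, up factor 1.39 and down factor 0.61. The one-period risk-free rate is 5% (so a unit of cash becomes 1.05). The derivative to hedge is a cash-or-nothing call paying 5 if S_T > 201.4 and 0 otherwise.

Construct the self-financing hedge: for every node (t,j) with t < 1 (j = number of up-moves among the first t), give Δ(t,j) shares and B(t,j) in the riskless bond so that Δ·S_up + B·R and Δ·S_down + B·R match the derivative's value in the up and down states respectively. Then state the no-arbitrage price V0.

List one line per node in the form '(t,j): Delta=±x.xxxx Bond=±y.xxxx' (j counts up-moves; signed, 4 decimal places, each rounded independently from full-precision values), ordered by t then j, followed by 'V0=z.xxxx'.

Risk-neutral probability p* = (R−d)/(u−d) = (1.05−0.61)/(1.39−0.61) = 0.5641.
Payoff layer (t=1): V(1,0)=0.0000, V(1,1)=5.0000
(0,0): S=164.0000. Δ = (V_up−V_dn)/(S_up−S_dn) = (5.0000−0.0000)/(227.9600−100.0400) = 0.0391. V = [p*·5.0000 + (1−p*)·0.0000]/1.05 = 2.6862. B = V − Δ·S = -3.7241.
Each (Δ,B) replicates both successor values, so the strategy is self-financing and V0 is arbitrage-free.

(0,0): Delta=0.0391 Bond=-3.7241
V0=2.6862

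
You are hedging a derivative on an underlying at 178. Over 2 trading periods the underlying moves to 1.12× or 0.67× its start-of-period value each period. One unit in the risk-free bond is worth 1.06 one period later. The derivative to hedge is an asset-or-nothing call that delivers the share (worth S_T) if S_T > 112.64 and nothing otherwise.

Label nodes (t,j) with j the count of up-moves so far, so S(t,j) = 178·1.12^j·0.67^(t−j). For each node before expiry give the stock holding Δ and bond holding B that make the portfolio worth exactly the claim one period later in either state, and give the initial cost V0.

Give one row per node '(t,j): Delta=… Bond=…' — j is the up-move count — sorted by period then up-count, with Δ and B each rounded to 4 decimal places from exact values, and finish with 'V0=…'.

(0,0): Delta=1.1255 Bond=-23.5995
(1,0): Delta=2.4889 Bond=-187.6157
(1,1): Delta=1.0000 Bond=0.0000
V0=176.7357

No-arbitrage ⇒ martingale measure with p* = (R−d)/(u−d) = 0.8667.
Terminal values V(2,·): V(2,0)=0.0000, V(2,1)=133.5712, V(2,2)=223.2832
  t=1,j=0: stock 119.2600 → up 133.5712 (V=133.5712), down 79.9042 (V=0.0000). Price 109.2092; hedge Δ=2.4889, bond B=-187.6157.
  t=1,j=1: stock 199.3600 → up 223.2832 (V=223.2832), down 133.5712 (V=133.5712). Price 199.3600; hedge Δ=1.0000, bond B=0.0000.
  t=0,j=0: stock 178.0000 → up 199.3600 (V=199.3600), down 119.2600 (V=109.2092). Price 176.7357; hedge Δ=1.1255, bond B=-23.5995.
Self-financing check: at every node Δ·S+B equals the discounted successor values.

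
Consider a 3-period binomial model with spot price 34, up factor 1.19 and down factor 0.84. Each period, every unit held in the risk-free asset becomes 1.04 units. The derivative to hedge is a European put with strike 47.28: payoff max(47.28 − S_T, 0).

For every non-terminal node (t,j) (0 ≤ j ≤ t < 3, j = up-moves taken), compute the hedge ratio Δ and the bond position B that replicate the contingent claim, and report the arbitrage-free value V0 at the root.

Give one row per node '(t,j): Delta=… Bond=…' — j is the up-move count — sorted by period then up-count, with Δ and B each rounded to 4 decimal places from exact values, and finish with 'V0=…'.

(0,0): Delta=-0.7459 Bond=35.0542
(1,0): Delta=-1.0000 Bond=43.7130
(1,1): Delta=-0.6114 Bond=31.0139
(2,0): Delta=-1.0000 Bond=45.4615
(2,1): Delta=-1.0000 Bond=45.4615
(2,2): Delta=-0.4057 Bond=22.3491
V0=9.6931

Since d<R<u, set p* = (R−d)/(u−d) = 0.5714; price each node as the discounted p*-expectation of its children.
Terminal values V(3,·): V(3,0)=27.1281, V(3,1)=18.7314, V(3,2)=6.8362, V(3,3)=0.0000
  t=2,j=0: stock 23.9904 → up 28.5486 (V=18.7314), down 20.1519 (V=27.1281). Price 21.4711; hedge Δ=-1.0000, bond B=45.4615.
  t=2,j=1: stock 33.9864 → up 40.4438 (V=6.8362), down 28.5486 (V=18.7314). Price 11.4751; hedge Δ=-1.0000, bond B=45.4615.
  t=2,j=2: stock 48.1474 → up 57.2954 (V=0.0000), down 40.4438 (V=6.8362). Price 2.8171; hedge Δ=-0.4057, bond B=22.3491.
  t=1,j=0: stock 28.5600 → up 33.9864 (V=11.4751), down 23.9904 (V=21.4711). Price 15.1530; hedge Δ=-1.0000, bond B=43.7130.
  t=1,j=1: stock 40.4600 → up 48.1474 (V=2.8171), down 33.9864 (V=11.4751). Price 6.2766; hedge Δ=-0.6114, bond B=31.0139.
  t=0,j=0: stock 34.0000 → up 40.4600 (V=6.2766), down 28.5600 (V=15.1530). Price 9.6931; hedge Δ=-0.7459, bond B=35.0542.
Self-financing check: at every node Δ·S+B equals the discounted successor values.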